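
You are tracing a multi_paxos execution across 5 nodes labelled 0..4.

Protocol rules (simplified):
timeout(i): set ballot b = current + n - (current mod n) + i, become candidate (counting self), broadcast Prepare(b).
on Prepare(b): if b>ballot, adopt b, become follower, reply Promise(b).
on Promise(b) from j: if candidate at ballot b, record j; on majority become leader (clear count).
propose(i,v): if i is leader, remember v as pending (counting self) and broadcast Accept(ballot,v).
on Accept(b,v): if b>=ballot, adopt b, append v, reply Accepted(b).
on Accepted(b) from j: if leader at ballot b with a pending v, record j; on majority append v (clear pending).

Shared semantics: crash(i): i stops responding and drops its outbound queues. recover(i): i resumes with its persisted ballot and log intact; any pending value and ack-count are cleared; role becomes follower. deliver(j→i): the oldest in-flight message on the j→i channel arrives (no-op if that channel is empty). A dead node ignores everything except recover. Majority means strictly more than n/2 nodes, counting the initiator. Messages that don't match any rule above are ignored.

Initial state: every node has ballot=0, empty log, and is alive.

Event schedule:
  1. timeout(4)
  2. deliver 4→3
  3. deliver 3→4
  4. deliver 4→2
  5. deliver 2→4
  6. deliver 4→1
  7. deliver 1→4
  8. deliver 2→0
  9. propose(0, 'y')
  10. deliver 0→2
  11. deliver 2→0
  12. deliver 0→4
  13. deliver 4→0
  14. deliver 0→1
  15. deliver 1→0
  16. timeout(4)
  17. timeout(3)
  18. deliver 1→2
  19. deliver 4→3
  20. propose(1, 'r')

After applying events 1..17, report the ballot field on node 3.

1. timeout(4):  <4:cand b9 ->
2. deliver 4→3:  <3:foll b9 ->
3. deliver 3→4:  nop
4. deliver 4→2:  <2:foll b9 ->
5. deliver 2→4:  <4:lead b9 ->
6. deliver 4→1:  <1:foll b9 ->
7. deliver 1→4:  nop
8. deliver 2→0:  nop
9. propose(0,'y'):  nop
10. deliver 0→2:  nop
11. deliver 2→0:  nop
12. deliver 0→4:  nop
13. deliver 4→0:  <0:foll b9 ->
14. deliver 0→1:  nop
15. deliver 1→0:  nop
16. timeout(4):  <4:cand b14 ->
17. timeout(3):  <3:cand b13 ->

13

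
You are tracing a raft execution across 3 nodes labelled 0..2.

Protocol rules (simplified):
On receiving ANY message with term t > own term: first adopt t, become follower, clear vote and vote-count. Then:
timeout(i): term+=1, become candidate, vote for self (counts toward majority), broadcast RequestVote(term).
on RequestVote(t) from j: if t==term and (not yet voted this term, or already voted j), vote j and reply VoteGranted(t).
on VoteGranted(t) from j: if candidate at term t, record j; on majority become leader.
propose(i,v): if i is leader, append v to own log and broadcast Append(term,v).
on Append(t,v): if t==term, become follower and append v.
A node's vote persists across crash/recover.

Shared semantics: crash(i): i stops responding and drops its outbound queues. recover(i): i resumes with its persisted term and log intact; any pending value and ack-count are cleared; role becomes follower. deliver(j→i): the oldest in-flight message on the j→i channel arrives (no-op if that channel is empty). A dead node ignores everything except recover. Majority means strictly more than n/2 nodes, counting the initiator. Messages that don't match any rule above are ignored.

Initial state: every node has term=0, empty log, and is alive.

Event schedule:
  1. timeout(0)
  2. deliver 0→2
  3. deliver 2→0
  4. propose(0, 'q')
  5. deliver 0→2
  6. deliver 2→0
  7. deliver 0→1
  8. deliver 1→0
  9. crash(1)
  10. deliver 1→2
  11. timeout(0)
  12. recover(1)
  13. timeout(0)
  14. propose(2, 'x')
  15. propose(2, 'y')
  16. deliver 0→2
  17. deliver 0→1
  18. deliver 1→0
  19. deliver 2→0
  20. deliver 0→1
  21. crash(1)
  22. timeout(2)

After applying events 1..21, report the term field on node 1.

step 1 timeout(0): 0={cand,t=1,log=-}
step 2 deliver 0→2: 2={foll,t=1,log=-}
step 3 deliver 2→0: 0={lead,t=1,log=-}
step 4 propose(0,'q'): 0={lead,t=1,log=q}
step 5 deliver 0→2: 2={foll,t=1,log=q}
step 6 deliver 2→0: —
step 7 deliver 0→1: 1={foll,t=1,log=-}
step 8 deliver 1→0: —
step 9 crash(1): 1={✗foll,t=1,log=-}
step 10 deliver 1→2: —
step 11 timeout(0): 0={cand,t=2,log=q}
step 12 recover(1): 1={foll,t=1,log=-}
step 13 timeout(0): 0={cand,t=3,log=q}
step 14 propose(2,'x'): —
step 15 propose(2,'y'): —
step 16 deliver 0→2: 2={foll,t=2,log=q}
step 17 deliver 0→1: 1={foll,t=1,log=q}
step 18 deliver 1→0: —
step 19 deliver 2→0: —
step 20 deliver 0→1: 1={foll,t=2,log=q}
step 21 crash(1): 1={✗foll,t=2,log=q}

2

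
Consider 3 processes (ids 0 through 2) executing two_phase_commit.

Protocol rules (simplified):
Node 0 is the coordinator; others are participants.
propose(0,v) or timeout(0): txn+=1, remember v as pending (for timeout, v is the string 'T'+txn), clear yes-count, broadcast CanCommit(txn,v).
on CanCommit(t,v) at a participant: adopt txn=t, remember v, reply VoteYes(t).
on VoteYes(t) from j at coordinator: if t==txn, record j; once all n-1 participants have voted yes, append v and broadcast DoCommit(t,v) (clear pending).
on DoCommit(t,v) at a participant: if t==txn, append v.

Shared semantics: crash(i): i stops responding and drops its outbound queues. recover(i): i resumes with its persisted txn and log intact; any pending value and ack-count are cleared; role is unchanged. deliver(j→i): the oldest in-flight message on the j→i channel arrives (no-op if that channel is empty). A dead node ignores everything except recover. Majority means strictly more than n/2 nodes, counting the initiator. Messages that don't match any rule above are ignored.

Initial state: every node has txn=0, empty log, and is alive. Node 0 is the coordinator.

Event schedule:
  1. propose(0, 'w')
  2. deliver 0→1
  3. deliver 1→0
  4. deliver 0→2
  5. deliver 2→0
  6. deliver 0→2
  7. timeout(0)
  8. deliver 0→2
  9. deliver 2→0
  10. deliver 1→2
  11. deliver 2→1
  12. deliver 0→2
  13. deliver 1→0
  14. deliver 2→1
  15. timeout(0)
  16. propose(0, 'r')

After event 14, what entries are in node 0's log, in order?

w

[1] propose(0,'w') → N0(coor t1 [-])
[2] deliver 0→1 → N1(part t1 [-])
[3] deliver 1→0 → ∅
[4] deliver 0→2 → N2(part t1 [-])
[5] deliver 2→0 → N0(coor t1 [w])
[6] deliver 0→2 → N2(part t1 [w])
[7] timeout(0) → N0(coor t2 [w])
[8] deliver 0→2 → N2(part t2 [w])
[9] deliver 2→0 → ∅
[10] deliver 1→2 → ∅
[11] deliver 2→1 → ∅
[12] deliver 0→2 → ∅
[13] deliver 1→0 → ∅
[14] deliver 2→1 → ∅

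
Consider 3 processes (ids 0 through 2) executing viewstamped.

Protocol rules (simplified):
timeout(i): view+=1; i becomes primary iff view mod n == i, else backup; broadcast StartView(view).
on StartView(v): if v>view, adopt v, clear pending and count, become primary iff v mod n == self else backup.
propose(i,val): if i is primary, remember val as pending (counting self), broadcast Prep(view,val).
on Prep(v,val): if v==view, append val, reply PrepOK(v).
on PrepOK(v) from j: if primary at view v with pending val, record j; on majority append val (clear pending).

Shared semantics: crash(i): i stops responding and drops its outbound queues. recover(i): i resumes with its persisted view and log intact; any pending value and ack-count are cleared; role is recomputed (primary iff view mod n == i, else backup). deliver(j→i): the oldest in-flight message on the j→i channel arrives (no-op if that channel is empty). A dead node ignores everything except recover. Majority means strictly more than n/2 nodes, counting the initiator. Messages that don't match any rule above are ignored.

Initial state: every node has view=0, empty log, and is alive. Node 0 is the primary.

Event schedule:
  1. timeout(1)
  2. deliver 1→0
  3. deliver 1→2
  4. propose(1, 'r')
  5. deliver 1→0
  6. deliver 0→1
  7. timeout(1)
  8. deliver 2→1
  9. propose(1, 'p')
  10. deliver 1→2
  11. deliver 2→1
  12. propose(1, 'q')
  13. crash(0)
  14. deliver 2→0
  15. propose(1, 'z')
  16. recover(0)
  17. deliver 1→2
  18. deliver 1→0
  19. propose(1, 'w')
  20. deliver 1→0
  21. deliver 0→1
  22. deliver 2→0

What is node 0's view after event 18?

1. timeout(1):  <1:prim v1 ->
2. deliver 1→0:  <0:back v1 ->
3. deliver 1→2:  <2:back v1 ->
4. propose(1,'r'):  nop
5. deliver 1→0:  <0:back v1 r>
6. deliver 0→1:  <1:prim v1 r>
7. timeout(1):  <1:back v2 r>
8. deliver 2→1:  nop
9. propose(1,'p'):  nop
10. deliver 1→2:  <2:back v1 r>
11. deliver 2→1:  nop
12. propose(1,'q'):  nop
13. crash(0):  <0:✗back v1 r>
14. deliver 2→0:  nop
15. propose(1,'z'):  nop
16. recover(0):  <0:back v1 r>
17. deliver 1→2:  <2:prim v2 r>
18. deliver 1→0:  <0:back v2 r>

2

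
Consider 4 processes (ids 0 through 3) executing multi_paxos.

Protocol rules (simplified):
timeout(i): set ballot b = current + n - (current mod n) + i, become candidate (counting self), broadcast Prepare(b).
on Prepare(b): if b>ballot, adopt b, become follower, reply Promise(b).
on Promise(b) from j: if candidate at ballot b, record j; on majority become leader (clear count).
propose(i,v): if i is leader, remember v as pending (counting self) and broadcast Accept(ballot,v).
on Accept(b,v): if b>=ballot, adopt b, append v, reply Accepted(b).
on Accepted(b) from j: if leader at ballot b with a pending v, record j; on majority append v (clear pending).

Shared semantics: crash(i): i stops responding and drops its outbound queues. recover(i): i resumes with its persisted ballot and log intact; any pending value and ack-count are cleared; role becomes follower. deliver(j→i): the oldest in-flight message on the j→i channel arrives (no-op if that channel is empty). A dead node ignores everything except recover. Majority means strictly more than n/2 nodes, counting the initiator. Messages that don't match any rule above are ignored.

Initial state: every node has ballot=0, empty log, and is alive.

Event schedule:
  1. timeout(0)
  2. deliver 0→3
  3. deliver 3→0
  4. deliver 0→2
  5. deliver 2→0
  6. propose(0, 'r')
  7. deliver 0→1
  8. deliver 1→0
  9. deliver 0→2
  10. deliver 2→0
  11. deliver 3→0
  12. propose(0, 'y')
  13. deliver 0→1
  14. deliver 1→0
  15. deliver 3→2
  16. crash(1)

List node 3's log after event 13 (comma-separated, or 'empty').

empty

step 1 timeout(0): 0={cand,b=4,log=-}
step 2 deliver 0→3: 3={foll,b=4,log=-}
step 3 deliver 3→0: —
step 4 deliver 0→2: 2={foll,b=4,log=-}
step 5 deliver 2→0: 0={lead,b=4,log=-}
step 6 propose(0,'r'): —
step 7 deliver 0→1: 1={foll,b=4,log=-}
step 8 deliver 1→0: —
step 9 deliver 0→2: 2={foll,b=4,log=r}
step 10 deliver 2→0: —
step 11 deliver 3→0: —
step 12 propose(0,'y'): —
step 13 deliver 0→1: 1={foll,b=4,log=r}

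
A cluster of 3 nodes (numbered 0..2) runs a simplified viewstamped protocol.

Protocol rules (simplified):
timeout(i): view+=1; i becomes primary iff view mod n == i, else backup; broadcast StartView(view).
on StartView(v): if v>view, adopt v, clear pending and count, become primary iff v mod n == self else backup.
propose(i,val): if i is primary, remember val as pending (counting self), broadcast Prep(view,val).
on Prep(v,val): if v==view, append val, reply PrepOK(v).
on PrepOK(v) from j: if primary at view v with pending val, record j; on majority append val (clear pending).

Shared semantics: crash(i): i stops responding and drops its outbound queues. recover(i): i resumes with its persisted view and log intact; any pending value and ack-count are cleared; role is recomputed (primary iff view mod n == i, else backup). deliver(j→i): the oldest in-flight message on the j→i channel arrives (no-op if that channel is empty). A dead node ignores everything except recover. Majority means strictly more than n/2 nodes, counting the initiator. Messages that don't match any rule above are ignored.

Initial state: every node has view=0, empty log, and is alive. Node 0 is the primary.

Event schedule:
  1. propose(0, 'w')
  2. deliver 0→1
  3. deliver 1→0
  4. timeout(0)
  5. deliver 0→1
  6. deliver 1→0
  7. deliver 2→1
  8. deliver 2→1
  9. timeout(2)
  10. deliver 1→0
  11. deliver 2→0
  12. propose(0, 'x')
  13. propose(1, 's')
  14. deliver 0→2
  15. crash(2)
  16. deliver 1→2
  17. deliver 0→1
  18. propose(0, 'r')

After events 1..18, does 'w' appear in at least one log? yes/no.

step 1 propose(0,'w'): —
step 2 deliver 0→1: 1={back,v=0,log=w}
step 3 deliver 1→0: 0={prim,v=0,log=w}
step 4 timeout(0): 0={back,v=1,log=w}
step 5 deliver 0→1: 1={prim,v=1,log=w}
step 6 deliver 1→0: —
step 7 deliver 2→1: —
step 8 deliver 2→1: —
step 9 timeout(2): 2={back,v=1,log=-}
step 10 deliver 1→0: —
step 11 deliver 2→0: —
step 12 propose(0,'x'): —
step 13 propose(1,'s'): —
step 14 deliver 0→2: —
step 15 crash(2): 2={✗back,v=1,log=-}
step 16 deliver 1→2: —
step 17 deliver 0→1: —
step 18 propose(0,'r'): —

yes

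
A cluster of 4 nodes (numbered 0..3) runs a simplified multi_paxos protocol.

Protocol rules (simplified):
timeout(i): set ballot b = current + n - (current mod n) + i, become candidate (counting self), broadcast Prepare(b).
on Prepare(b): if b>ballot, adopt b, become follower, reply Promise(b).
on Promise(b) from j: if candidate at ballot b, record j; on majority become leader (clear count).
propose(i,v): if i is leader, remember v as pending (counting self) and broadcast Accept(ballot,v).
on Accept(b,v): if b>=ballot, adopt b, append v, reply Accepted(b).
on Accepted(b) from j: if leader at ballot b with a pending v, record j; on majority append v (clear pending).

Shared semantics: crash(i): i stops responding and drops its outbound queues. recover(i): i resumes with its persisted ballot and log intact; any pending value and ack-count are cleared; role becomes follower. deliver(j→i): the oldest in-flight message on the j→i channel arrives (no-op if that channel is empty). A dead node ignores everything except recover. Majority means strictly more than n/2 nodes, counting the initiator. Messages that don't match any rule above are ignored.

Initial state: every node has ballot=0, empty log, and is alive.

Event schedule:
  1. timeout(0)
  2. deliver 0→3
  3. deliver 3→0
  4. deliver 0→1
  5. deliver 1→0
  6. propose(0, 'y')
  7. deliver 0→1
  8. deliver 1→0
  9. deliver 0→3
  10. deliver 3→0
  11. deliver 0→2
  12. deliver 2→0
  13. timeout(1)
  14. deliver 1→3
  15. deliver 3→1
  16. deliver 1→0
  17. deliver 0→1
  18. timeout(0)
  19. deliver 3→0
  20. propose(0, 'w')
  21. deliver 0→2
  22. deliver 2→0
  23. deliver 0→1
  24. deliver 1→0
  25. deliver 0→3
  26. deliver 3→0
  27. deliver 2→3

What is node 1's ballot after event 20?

1. timeout(0):  <0:cand b4 ->
2. deliver 0→3:  <3:foll b4 ->
3. deliver 3→0:  nop
4. deliver 0→1:  <1:foll b4 ->
5. deliver 1→0:  <0:lead b4 ->
6. propose(0,'y'):  nop
7. deliver 0→1:  <1:foll b4 y>
8. deliver 1→0:  nop
9. deliver 0→3:  <3:foll b4 y>
10. deliver 3→0:  <0:lead b4 y>
11. deliver 0→2:  <2:foll b4 ->
12. deliver 2→0:  nop
13. timeout(1):  <1:cand b9 y>
14. deliver 1→3:  <3:foll b9 y>
15. deliver 3→1:  nop
16. deliver 1→0:  <0:foll b9 y>
17. deliver 0→1:  <1:lead b9 y>
18. timeout(0):  <0:cand b12 y>
19. deliver 3→0:  nop
20. propose(0,'w'):  nop

9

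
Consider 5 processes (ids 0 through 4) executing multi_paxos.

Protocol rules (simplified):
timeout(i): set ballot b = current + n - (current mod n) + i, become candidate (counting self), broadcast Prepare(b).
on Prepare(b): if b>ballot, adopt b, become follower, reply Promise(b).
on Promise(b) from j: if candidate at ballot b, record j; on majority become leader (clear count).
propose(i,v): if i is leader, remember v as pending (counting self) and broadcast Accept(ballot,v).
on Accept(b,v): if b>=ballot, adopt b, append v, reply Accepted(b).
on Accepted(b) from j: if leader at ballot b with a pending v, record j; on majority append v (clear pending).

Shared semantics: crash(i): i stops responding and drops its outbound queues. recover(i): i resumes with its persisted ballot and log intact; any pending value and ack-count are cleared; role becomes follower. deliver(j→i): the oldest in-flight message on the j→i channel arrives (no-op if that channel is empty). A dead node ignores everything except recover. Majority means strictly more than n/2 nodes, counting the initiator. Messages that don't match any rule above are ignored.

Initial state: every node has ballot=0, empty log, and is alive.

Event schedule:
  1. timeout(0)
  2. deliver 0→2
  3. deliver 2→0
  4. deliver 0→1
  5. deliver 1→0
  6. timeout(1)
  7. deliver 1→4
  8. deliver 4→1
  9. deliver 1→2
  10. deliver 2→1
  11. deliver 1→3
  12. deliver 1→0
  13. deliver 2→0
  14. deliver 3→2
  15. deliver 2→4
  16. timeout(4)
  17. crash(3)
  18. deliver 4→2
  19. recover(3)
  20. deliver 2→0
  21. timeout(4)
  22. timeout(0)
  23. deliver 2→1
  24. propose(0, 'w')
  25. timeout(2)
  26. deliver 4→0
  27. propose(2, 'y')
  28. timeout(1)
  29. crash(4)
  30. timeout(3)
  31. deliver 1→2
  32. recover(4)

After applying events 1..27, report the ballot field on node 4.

24

e1 timeout(0): 0[cand,b=5,-]
e2 deliver 0→2: 2[foll,b=5,-]
e3 deliver 2→0: ·
e4 deliver 0→1: 1[foll,b=5,-]
e5 deliver 1→0: 0[lead,b=5,-]
e6 timeout(1): 1[cand,b=11,-]
e7 deliver 1→4: 4[foll,b=11,-]
e8 deliver 4→1: ·
e9 deliver 1→2: 2[foll,b=11,-]
e10 deliver 2→1: 1[lead,b=11,-]
e11 deliver 1→3: 3[foll,b=11,-]
e12 deliver 1→0: 0[foll,b=11,-]
e13 deliver 2→0: ·
e14 deliver 3→2: ·
e15 deliver 2→4: ·
e16 timeout(4): 4[cand,b=19,-]
e17 crash(3): 3[✗foll,b=11,-]
e18 deliver 4→2: 2[foll,b=19,-]
e19 recover(3): 3[foll,b=11,-]
e20 deliver 2→0: ·
e21 timeout(4): 4[cand,b=24,-]
e22 timeout(0): 0[cand,b=15,-]
e23 deliver 2→1: ·
e24 propose(0,'w'): ·
e25 timeout(2): 2[cand,b=22,-]
e26 deliver 4→0: 0[foll,b=19,-]
e27 propose(2,'y'): ·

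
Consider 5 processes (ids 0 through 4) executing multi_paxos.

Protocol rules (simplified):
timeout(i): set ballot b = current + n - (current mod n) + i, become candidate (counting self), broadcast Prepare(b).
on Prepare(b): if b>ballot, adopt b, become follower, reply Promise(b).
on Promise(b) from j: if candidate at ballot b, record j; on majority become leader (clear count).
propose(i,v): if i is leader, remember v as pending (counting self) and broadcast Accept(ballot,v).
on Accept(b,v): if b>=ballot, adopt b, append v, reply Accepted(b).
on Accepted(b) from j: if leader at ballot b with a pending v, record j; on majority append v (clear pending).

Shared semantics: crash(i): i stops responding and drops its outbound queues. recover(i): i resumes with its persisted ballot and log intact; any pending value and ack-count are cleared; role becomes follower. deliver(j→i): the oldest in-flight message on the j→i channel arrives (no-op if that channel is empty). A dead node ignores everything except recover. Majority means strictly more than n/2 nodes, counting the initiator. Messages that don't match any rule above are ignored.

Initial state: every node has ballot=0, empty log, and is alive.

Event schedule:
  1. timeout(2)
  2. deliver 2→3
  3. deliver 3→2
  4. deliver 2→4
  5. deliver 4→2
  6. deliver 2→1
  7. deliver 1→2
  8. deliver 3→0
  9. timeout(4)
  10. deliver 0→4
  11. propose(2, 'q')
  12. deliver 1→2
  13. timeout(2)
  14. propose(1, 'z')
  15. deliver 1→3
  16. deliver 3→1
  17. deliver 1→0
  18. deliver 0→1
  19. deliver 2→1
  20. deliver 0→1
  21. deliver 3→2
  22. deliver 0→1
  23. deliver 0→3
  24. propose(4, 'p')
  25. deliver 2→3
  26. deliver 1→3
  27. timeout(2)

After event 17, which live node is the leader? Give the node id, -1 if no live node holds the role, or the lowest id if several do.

after 1 — timeout(2): n2:cand/b7/[-]
after 2 — deliver 2→3: n3:foll/b7/[-]
after 3 — deliver 3→2: ·
after 4 — deliver 2→4: n4:foll/b7/[-]
after 5 — deliver 4→2: n2:lead/b7/[-]
after 6 — deliver 2→1: n1:foll/b7/[-]
after 7 — deliver 1→2: ·
after 8 — deliver 3→0: ·
after 9 — timeout(4): n4:cand/b14/[-]
after 10 — deliver 0→4: ·
after 11 — propose(2,'q'): ·
after 12 — deliver 1→2: ·
after 13 — timeout(2): n2:cand/b12/[-]
after 14 — propose(1,'z'): ·
after 15 — deliver 1→3: ·
after 16 — deliver 3→1: ·
after 17 — deliver 1→0: ·

-1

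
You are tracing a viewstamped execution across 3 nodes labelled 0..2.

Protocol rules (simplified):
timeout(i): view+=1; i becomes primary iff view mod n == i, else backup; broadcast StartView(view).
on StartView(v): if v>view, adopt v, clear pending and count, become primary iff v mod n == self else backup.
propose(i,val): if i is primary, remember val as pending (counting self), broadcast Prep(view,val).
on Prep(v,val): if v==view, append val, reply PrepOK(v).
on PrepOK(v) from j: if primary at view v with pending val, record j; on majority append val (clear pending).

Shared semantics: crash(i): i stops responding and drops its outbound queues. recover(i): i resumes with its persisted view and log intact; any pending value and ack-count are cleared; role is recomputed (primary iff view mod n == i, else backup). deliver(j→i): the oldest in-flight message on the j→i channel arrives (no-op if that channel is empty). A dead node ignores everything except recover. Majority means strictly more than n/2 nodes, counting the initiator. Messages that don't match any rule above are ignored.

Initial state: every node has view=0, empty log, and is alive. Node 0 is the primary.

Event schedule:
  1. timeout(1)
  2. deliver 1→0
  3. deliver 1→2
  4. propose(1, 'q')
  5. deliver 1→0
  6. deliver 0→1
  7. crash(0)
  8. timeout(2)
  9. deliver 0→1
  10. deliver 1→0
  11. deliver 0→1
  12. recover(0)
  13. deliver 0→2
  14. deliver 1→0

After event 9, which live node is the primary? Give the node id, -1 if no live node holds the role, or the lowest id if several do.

[1] timeout(1) → N1(prim v1 [-])
[2] deliver 1→0 → N0(back v1 [-])
[3] deliver 1→2 → N2(back v1 [-])
[4] propose(1,'q') → ∅
[5] deliver 1→0 → N0(back v1 [q])
[6] deliver 0→1 → N1(prim v1 [q])
[7] crash(0) → N0(✗back v1 [q])
[8] timeout(2) → N2(prim v2 [-])
[9] deliver 0→1 → ∅

1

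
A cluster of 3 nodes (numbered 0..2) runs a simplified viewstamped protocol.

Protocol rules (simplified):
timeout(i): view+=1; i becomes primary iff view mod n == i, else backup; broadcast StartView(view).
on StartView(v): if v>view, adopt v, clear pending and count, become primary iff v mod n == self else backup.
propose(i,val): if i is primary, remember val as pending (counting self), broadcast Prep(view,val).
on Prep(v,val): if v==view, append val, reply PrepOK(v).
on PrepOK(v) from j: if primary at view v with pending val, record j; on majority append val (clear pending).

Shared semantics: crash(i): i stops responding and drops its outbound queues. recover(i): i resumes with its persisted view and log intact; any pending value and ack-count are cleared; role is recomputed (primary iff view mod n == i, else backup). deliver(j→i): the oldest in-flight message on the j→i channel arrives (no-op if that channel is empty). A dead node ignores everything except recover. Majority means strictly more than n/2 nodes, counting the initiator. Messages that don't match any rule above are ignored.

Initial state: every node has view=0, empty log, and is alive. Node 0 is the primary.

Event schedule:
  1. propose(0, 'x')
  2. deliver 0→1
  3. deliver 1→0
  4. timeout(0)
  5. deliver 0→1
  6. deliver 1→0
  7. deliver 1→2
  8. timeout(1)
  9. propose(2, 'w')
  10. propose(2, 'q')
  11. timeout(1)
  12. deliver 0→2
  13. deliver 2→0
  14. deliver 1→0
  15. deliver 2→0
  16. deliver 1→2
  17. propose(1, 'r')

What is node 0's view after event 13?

1

step 1 propose(0,'x'): —
step 2 deliver 0→1: 1={back,v=0,log=x}
step 3 deliver 1→0: 0={prim,v=0,log=x}
step 4 timeout(0): 0={back,v=1,log=x}
step 5 deliver 0→1: 1={prim,v=1,log=x}
step 6 deliver 1→0: —
step 7 deliver 1→2: —
step 8 timeout(1): 1={back,v=2,log=x}
step 9 propose(2,'w'): —
step 10 propose(2,'q'): —
step 11 timeout(1): 1={back,v=3,log=x}
step 12 deliver 0→2: 2={back,v=0,log=x}
step 13 deliver 2→0: —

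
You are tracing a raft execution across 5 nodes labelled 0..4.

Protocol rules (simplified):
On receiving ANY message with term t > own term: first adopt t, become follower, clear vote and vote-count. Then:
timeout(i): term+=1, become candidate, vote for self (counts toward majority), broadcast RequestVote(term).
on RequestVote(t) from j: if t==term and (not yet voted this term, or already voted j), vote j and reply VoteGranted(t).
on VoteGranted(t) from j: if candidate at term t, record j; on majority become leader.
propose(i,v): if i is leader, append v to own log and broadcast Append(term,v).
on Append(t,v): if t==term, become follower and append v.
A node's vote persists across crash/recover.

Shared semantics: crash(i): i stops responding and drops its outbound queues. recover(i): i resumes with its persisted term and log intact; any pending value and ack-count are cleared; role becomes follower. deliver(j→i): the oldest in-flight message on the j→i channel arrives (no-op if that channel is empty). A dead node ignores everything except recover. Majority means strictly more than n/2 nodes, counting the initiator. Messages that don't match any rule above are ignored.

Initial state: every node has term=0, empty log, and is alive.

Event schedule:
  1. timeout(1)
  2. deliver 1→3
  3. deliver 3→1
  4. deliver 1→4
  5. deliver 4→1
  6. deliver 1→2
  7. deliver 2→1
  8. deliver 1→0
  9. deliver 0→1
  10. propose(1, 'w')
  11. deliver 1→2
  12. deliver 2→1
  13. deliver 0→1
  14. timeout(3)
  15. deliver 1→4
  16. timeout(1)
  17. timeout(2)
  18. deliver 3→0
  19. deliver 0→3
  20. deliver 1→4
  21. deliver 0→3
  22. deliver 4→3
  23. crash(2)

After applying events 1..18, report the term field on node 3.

step 1 timeout(1): 1={cand,t=1,log=-}
step 2 deliver 1→3: 3={foll,t=1,log=-}
step 3 deliver 3→1: —
step 4 deliver 1→4: 4={foll,t=1,log=-}
step 5 deliver 4→1: 1={lead,t=1,log=-}
step 6 deliver 1→2: 2={foll,t=1,log=-}
step 7 deliver 2→1: —
step 8 deliver 1→0: 0={foll,t=1,log=-}
step 9 deliver 0→1: —
step 10 propose(1,'w'): 1={lead,t=1,log=w}
step 11 deliver 1→2: 2={foll,t=1,log=w}
step 12 deliver 2→1: —
step 13 deliver 0→1: —
step 14 timeout(3): 3={cand,t=2,log=-}
step 15 deliver 1→4: 4={foll,t=1,log=w}
step 16 timeout(1): 1={cand,t=2,log=w}
step 17 timeout(2): 2={cand,t=2,log=w}
step 18 deliver 3→0: 0={foll,t=2,log=-}

2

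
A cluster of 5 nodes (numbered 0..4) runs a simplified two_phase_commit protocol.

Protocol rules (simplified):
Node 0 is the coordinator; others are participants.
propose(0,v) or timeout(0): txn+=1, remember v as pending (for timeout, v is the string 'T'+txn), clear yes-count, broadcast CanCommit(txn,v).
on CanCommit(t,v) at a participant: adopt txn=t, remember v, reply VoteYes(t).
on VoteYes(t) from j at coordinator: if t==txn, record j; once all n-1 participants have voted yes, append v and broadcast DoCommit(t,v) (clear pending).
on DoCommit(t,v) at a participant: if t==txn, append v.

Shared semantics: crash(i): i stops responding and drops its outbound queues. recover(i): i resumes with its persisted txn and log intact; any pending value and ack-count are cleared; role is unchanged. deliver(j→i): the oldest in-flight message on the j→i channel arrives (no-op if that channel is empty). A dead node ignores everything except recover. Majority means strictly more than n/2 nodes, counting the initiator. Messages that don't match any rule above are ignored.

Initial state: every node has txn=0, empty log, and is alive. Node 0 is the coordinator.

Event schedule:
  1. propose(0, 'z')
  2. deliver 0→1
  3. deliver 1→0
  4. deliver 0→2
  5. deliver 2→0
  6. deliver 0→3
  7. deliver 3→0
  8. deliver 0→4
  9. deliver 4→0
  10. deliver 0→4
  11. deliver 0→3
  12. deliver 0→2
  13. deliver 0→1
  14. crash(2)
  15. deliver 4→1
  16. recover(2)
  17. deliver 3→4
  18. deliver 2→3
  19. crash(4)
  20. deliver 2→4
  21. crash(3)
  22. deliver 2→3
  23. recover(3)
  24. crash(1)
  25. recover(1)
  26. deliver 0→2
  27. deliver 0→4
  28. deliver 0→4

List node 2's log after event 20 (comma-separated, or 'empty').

z

e1 propose(0,'z'): 0[coor,t=1,-]
e2 deliver 0→1: 1[part,t=1,-]
e3 deliver 1→0: ·
e4 deliver 0→2: 2[part,t=1,-]
e5 deliver 2→0: ·
e6 deliver 0→3: 3[part,t=1,-]
e7 deliver 3→0: ·
e8 deliver 0→4: 4[part,t=1,-]
e9 deliver 4→0: 0[coor,t=1,z]
e10 deliver 0→4: 4[part,t=1,z]
e11 deliver 0→3: 3[part,t=1,z]
e12 deliver 0→2: 2[part,t=1,z]
e13 deliver 0→1: 1[part,t=1,z]
e14 crash(2): 2[✗part,t=1,z]
e15 deliver 4→1: ·
e16 recover(2): 2[part,t=1,z]
e17 deliver 3→4: ·
e18 deliver 2→3: ·
e19 crash(4): 4[✗part,t=1,z]
e20 deliver 2→4: ·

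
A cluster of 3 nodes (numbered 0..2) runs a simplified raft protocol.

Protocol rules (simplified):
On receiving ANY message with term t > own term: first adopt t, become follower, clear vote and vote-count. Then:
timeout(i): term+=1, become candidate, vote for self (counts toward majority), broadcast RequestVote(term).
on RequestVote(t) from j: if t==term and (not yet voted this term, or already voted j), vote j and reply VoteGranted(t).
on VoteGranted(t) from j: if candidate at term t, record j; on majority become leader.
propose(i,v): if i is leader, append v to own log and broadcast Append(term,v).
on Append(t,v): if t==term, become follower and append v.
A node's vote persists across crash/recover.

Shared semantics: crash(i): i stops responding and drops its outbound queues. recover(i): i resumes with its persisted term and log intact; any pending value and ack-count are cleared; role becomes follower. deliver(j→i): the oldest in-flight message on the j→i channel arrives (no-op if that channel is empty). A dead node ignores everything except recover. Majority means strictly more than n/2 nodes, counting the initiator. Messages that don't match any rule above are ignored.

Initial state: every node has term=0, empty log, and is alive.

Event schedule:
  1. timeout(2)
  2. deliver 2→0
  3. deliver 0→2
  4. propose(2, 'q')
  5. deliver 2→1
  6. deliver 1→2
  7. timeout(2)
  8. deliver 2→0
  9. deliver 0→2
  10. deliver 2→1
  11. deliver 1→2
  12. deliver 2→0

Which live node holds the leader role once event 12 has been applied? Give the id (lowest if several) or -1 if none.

-1

e1 timeout(2): 2[cand,t=1,-]
e2 deliver 2→0: 0[foll,t=1,-]
e3 deliver 0→2: 2[lead,t=1,-]
e4 propose(2,'q'): 2[lead,t=1,q]
e5 deliver 2→1: 1[foll,t=1,-]
e6 deliver 1→2: ·
e7 timeout(2): 2[cand,t=2,q]
e8 deliver 2→0: 0[foll,t=1,q]
e9 deliver 0→2: ·
e10 deliver 2→1: 1[foll,t=1,q]
e11 deliver 1→2: ·
e12 deliver 2→0: 0[foll,t=2,q]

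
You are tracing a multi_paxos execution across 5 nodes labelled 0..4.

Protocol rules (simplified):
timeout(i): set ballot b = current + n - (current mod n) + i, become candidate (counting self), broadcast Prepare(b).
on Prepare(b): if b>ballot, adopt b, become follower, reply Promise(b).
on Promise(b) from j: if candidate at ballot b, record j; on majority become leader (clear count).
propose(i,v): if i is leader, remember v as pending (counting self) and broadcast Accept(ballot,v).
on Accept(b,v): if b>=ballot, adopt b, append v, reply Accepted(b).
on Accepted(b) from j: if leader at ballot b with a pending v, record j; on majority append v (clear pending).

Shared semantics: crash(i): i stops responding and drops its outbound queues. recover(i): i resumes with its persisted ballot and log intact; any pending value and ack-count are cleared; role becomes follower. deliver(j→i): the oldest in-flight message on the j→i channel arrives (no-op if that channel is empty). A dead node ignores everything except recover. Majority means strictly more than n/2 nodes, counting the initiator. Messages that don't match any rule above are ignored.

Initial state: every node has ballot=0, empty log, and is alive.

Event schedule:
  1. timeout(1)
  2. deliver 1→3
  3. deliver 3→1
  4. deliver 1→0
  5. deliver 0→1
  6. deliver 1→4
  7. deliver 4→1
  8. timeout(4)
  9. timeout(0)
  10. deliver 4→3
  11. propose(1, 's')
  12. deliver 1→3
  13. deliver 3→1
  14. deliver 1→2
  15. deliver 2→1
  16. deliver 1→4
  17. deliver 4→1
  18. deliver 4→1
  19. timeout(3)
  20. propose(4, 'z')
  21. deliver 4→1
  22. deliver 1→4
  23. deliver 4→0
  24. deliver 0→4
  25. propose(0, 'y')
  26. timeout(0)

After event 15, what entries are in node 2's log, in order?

empty

1. timeout(1):  <1:cand b6 ->
2. deliver 1→3:  <3:foll b6 ->
3. deliver 3→1:  nop
4. deliver 1→0:  <0:foll b6 ->
5. deliver 0→1:  <1:lead b6 ->
6. deliver 1→4:  <4:foll b6 ->
7. deliver 4→1:  nop
8. timeout(4):  <4:cand b14 ->
9. timeout(0):  <0:cand b10 ->
10. deliver 4→3:  <3:foll b14 ->
11. propose(1,'s'):  nop
12. deliver 1→3:  nop
13. deliver 3→1:  nop
14. deliver 1→2:  <2:foll b6 ->
15. deliver 2→1:  nop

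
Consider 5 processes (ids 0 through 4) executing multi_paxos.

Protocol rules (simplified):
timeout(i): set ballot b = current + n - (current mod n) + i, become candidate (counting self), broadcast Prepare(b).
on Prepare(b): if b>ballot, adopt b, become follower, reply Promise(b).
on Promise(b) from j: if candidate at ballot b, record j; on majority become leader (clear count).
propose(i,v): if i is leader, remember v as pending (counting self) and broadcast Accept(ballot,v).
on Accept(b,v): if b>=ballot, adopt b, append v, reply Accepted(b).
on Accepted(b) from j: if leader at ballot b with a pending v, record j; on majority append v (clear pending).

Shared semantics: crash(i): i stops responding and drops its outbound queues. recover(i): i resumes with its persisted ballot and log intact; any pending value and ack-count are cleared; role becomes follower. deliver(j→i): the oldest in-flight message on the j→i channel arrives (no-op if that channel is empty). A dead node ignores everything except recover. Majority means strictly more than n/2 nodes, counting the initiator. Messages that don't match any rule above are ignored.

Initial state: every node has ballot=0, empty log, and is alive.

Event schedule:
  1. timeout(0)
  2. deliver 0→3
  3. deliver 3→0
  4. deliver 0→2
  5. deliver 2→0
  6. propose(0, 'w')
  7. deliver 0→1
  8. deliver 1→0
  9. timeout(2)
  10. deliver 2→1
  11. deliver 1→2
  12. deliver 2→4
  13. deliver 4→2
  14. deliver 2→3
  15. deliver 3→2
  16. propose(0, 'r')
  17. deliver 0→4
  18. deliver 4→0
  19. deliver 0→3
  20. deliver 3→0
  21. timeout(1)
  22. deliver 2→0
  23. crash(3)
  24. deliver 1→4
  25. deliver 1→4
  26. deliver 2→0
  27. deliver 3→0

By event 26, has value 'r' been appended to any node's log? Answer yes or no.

[1] timeout(0) → N0(cand b5 [-])
[2] deliver 0→3 → N3(foll b5 [-])
[3] deliver 3→0 → ∅
[4] deliver 0→2 → N2(foll b5 [-])
[5] deliver 2→0 → N0(lead b5 [-])
[6] propose(0,'w') → ∅
[7] deliver 0→1 → N1(foll b5 [-])
[8] deliver 1→0 → ∅
[9] timeout(2) → N2(cand b12 [-])
[10] deliver 2→1 → N1(foll b12 [-])
[11] deliver 1→2 → ∅
[12] deliver 2→4 → N4(foll b12 [-])
[13] deliver 4→2 → N2(lead b12 [-])
[14] deliver 2→3 → N3(foll b12 [-])
[15] deliver 3→2 → ∅
[16] propose(0,'r') → ∅
[17] deliver 0→4 → ∅
[18] deliver 4→0 → ∅
[19] deliver 0→3 → ∅
[20] deliver 3→0 → ∅
[21] timeout(1) → N1(cand b16 [-])
[22] deliver 2→0 → N0(foll b12 [-])
[23] crash(3) → N3(✗foll b12 [-])
[24] deliver 1→4 → N4(foll b16 [-])
[25] deliver 1→4 → ∅
[26] deliver 2→0 → ∅

no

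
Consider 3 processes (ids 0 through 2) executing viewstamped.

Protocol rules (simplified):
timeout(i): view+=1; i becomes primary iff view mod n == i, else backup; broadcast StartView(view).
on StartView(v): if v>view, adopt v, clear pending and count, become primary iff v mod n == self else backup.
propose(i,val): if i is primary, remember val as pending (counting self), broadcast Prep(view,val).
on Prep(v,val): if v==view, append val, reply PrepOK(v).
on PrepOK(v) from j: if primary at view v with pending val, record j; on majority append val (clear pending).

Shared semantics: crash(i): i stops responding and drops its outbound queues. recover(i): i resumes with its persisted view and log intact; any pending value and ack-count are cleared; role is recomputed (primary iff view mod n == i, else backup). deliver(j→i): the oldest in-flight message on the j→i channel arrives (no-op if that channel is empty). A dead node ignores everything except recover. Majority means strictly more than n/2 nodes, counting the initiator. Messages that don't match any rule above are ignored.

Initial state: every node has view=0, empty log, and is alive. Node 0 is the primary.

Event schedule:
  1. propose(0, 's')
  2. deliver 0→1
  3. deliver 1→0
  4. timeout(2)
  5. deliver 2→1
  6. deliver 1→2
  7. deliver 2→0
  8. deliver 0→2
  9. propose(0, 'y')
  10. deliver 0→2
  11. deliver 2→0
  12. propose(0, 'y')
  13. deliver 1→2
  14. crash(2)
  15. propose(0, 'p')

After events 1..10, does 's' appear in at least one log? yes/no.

yes

after 1 — propose(0,'s'): ·
after 2 — deliver 0→1: n1:back/v0/[s]
after 3 — deliver 1→0: n0:prim/v0/[s]
after 4 — timeout(2): n2:back/v1/[-]
after 5 — deliver 2→1: n1:prim/v1/[s]
after 6 — deliver 1→2: ·
after 7 — deliver 2→0: n0:back/v1/[s]
after 8 — deliver 0→2: ·
after 9 — propose(0,'y'): ·
after 10 — deliver 0→2: ·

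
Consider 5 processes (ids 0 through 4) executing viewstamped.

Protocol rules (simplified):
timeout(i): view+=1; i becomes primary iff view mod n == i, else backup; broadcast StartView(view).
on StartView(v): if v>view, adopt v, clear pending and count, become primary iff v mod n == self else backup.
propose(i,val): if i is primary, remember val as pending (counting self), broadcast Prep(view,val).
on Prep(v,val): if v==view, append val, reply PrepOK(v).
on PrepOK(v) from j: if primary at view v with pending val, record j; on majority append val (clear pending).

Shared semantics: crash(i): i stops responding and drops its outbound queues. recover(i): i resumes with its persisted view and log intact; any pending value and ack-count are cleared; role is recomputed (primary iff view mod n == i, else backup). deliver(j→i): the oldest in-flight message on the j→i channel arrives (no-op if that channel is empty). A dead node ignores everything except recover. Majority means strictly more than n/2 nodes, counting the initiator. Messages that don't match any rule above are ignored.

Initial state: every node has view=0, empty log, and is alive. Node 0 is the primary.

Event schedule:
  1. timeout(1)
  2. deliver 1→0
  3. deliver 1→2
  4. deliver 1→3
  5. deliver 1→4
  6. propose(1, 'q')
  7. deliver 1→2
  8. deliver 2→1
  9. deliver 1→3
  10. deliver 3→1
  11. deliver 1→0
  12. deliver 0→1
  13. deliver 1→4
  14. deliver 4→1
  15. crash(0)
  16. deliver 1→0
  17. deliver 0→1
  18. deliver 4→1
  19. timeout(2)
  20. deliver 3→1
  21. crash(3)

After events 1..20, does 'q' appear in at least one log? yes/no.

yes

after 1 — timeout(1): n1:prim/v1/[-]
after 2 — deliver 1→0: n0:back/v1/[-]
after 3 — deliver 1→2: n2:back/v1/[-]
after 4 — deliver 1→3: n3:back/v1/[-]
after 5 — deliver 1→4: n4:back/v1/[-]
after 6 — propose(1,'q'): ·
after 7 — deliver 1→2: n2:back/v1/[q]
after 8 — deliver 2→1: ·
after 9 — deliver 1→3: n3:back/v1/[q]
after 10 — deliver 3→1: n1:prim/v1/[q]
after 11 — deliver 1→0: n0:back/v1/[q]
after 12 — deliver 0→1: ·
after 13 — deliver 1→4: n4:back/v1/[q]
after 14 — deliver 4→1: ·
after 15 — crash(0): n0:✗back/v1/[q]
after 16 — deliver 1→0: ·
after 17 — deliver 0→1: ·
after 18 — deliver 4→1: ·
after 19 — timeout(2): n2:prim/v2/[q]
after 20 — deliver 3→1: ·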